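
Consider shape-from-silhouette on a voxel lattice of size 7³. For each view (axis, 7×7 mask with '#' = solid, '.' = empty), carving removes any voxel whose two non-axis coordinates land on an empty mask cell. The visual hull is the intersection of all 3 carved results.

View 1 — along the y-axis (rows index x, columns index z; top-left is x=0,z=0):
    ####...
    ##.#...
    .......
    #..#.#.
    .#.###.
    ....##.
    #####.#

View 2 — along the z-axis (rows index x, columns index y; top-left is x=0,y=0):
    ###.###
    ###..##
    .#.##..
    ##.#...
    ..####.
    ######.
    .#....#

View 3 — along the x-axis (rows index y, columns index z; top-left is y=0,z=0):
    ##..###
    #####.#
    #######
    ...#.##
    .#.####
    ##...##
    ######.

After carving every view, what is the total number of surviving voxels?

|visual hull| = 69

before carving: 343 voxels (7×7×7)
after view 1 [y-axis, 22 of 49 cells solid] → remaining = 154
after view 2 [z-axis, 29 of 49 cells solid] → remaining = 88
after view 3 [x-axis, 36 of 49 cells solid] → remaining = 69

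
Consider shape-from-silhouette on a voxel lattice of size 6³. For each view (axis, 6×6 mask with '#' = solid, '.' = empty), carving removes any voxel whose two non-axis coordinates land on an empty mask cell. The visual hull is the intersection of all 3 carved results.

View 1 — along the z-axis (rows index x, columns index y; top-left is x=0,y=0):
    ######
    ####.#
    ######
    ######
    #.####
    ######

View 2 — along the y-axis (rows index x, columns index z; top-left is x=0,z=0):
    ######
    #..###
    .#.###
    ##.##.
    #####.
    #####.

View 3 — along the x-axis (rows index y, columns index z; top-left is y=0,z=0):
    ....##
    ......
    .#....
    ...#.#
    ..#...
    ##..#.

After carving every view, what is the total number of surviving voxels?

full grid |V| = 216
carve view 1 (along z, XY-mask fill 34/36): 204 voxels remain
carve view 2 (along y, XZ-mask fill 28/36): 159 voxels remain
carve view 3 (along x, YZ-mask fill 9/36): 42 voxels remain

voxel count = 42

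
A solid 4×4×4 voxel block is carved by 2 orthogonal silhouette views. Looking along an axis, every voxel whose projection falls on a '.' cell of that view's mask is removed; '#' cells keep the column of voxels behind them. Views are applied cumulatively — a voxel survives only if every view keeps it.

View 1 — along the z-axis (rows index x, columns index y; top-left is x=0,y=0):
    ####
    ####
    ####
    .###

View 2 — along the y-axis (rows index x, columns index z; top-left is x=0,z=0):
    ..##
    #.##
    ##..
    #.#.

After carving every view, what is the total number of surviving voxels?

|visual hull| = 34

full grid |V| = 64
step 1: project along z, AND mask (15/16) → |grid| = 60
step 2: project along y, AND mask (9/16) → |grid| = 34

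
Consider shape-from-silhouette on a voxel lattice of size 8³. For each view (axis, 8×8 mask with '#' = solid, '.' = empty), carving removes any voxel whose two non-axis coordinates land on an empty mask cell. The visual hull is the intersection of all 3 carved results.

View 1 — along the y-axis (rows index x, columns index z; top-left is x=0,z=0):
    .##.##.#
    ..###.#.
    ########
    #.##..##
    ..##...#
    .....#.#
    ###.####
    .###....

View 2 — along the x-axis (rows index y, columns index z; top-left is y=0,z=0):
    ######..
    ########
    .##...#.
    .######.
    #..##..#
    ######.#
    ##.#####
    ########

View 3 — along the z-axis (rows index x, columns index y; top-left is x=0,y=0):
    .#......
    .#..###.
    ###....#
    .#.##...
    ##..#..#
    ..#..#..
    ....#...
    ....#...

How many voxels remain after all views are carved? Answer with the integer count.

initial block: 8^3 = 512
V1 y: intersect with XZ mask (37 set) -- 296 left
V2 x: intersect with YZ mask (49 set) -- 225 left
V3 z: intersect with XY mask (20 set) -- 69 left

remaining voxels: 69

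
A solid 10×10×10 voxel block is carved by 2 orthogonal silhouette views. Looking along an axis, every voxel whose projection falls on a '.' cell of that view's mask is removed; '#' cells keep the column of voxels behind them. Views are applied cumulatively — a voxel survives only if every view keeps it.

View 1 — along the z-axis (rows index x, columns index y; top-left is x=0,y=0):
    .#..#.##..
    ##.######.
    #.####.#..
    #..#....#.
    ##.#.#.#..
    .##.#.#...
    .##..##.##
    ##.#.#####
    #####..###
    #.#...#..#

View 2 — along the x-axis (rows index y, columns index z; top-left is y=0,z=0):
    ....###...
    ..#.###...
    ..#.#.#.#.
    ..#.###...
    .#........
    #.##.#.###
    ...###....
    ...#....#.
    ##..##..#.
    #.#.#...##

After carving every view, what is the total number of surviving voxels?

remaining voxels: 208

full grid |V| = 1000
after view 1 [z-axis, 56 of 100 cells solid] → remaining = 560
after view 2 [x-axis, 38 of 100 cells solid] → remaining = 208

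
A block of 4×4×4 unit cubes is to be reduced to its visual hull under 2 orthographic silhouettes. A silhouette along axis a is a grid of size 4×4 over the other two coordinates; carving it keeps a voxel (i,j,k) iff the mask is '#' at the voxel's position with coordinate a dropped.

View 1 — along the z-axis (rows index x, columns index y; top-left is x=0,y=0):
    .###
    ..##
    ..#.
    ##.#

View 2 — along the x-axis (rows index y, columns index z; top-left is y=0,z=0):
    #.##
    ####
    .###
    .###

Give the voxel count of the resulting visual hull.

before carving: 64 voxels (4×4×4)
  1. axis=2 (XY plane), |mask|=9  ⇒  voxels=36
  2. axis=0 (YZ plane), |mask|=13  ⇒  voxels=29

voxel count = 29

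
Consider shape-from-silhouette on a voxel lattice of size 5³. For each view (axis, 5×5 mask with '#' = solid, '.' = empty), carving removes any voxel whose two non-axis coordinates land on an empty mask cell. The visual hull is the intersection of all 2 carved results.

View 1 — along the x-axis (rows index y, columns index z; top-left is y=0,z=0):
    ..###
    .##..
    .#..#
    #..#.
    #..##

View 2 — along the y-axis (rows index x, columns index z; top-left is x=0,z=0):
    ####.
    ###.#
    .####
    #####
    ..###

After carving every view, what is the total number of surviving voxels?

|visual hull| = 48

initial block: 5^3 = 125
  1. axis=0 (YZ plane), |mask|=12  ⇒  voxels=60
  2. axis=1 (XZ plane), |mask|=20  ⇒  voxels=48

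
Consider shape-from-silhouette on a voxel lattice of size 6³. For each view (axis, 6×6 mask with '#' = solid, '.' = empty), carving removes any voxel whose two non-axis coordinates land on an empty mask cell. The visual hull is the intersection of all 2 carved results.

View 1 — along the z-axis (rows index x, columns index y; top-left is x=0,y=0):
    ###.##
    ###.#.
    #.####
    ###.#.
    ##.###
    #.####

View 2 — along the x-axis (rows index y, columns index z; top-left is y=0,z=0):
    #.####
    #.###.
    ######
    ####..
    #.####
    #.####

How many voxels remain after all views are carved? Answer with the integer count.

remaining voxels: 138

start: 6×6×6 = 216 voxels
carve view 1 (along z, XY-mask fill 28/36): 168 voxels remain
carve view 2 (along x, YZ-mask fill 29/36): 138 voxels remain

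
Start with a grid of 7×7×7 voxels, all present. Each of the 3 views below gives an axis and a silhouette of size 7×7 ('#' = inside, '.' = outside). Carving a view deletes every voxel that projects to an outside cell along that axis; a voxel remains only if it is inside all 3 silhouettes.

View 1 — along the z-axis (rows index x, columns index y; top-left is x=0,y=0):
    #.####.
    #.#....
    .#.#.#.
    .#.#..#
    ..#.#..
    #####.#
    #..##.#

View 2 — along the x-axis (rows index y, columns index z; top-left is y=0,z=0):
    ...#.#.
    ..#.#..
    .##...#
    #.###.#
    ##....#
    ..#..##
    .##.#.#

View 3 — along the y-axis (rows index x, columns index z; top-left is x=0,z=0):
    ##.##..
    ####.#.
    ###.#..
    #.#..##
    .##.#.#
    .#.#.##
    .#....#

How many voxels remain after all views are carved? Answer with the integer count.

before carving: 343 voxels (7×7×7)
  1. axis=2 (XY plane), |mask|=25  ⇒  voxels=175
  2. axis=0 (YZ plane), |mask|=22  ⇒  voxels=81
  3. axis=1 (XZ plane), |mask|=27  ⇒  voxels=43

voxel count = 43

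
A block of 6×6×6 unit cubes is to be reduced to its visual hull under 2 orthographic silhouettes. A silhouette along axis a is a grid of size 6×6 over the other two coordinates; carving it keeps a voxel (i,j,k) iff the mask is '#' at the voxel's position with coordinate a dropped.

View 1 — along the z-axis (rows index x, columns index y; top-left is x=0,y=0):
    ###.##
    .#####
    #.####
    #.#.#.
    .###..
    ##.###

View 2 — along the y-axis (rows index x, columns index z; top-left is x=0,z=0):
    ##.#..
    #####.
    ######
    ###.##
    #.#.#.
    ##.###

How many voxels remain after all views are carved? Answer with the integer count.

119 voxels

initial block: 6^3 = 216
[1] z-view keeps 26 columns → grid now 156
[2] y-view keeps 27 columns → grid now 119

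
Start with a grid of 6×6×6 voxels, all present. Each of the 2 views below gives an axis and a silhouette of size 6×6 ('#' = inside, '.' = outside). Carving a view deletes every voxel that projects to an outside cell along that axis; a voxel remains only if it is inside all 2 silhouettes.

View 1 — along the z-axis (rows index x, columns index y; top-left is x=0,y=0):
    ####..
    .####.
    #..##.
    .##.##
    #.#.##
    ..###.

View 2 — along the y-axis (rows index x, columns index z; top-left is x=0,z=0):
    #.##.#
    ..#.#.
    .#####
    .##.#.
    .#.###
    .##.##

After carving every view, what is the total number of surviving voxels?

remaining voxels: 79

full grid |V| = 216
[1] z-view keeps 22 columns → grid now 132
[2] y-view keeps 22 columns → grid now 79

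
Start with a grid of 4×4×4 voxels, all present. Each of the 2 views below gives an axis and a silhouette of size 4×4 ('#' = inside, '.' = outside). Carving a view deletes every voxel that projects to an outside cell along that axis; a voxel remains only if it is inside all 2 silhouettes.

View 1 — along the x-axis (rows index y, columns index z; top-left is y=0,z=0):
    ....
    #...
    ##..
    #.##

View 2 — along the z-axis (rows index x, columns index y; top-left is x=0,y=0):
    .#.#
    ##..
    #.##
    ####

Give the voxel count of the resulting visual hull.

before carving: 64 voxels (4×4×4)
carve view 1 (along x, YZ-mask fill 6/16): 24 voxels remain
carve view 2 (along z, XY-mask fill 11/16): 16 voxels remain

voxel count = 16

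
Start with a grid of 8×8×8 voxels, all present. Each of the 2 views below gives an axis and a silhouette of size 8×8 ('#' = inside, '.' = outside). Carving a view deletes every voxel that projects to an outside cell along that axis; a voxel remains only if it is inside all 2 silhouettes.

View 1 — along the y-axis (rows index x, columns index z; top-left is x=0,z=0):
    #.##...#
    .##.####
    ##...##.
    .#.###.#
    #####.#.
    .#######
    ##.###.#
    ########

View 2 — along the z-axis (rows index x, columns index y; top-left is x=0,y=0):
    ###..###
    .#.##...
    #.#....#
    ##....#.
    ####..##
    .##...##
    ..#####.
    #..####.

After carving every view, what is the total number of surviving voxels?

initial block: 8^3 = 512
after view 1 [y-axis, 46 of 64 cells solid] → remaining = 368
after view 2 [z-axis, 35 of 64 cells solid] → remaining = 203

remaining voxels: 203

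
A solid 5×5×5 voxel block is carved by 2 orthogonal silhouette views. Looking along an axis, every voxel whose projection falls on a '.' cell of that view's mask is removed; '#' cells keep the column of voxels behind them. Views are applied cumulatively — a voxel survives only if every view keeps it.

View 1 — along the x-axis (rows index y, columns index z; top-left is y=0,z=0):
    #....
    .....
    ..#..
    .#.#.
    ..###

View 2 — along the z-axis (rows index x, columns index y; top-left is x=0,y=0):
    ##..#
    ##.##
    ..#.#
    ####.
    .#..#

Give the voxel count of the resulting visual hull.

before carving: 125 voxels (5×5×5)
  1. axis=0 (YZ plane), |mask|=7  ⇒  voxels=35
  2. axis=2 (XY plane), |mask|=15  ⇒  voxels=21

remaining voxels: 21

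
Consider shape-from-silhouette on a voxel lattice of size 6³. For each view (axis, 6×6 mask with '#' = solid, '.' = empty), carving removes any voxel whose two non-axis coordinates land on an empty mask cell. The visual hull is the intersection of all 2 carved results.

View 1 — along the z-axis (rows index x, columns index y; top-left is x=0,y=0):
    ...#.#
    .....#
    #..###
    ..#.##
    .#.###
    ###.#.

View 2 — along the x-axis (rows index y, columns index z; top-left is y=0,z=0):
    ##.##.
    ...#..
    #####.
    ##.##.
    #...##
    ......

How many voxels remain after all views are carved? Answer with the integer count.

start: 6×6×6 = 216 voxels
  1. axis=2 (XY plane), |mask|=18  ⇒  voxels=108
  2. axis=0 (YZ plane), |mask|=17  ⇒  voxels=44

voxel count = 44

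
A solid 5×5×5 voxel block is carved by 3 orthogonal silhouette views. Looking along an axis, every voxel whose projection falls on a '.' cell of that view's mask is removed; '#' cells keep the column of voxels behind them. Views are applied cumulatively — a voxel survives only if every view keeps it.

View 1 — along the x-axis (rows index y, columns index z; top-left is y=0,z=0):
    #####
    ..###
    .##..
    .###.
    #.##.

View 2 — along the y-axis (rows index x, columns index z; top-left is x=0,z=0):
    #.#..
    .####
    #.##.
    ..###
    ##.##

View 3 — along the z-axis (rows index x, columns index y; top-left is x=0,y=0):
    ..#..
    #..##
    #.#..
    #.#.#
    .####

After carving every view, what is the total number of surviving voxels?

27 voxels

before carving: 125 voxels (5×5×5)
after view 1 [x-axis, 16 of 25 cells solid] → remaining = 80
after view 2 [y-axis, 16 of 25 cells solid] → remaining = 54
after view 3 [z-axis, 13 of 25 cells solid] → remaining = 27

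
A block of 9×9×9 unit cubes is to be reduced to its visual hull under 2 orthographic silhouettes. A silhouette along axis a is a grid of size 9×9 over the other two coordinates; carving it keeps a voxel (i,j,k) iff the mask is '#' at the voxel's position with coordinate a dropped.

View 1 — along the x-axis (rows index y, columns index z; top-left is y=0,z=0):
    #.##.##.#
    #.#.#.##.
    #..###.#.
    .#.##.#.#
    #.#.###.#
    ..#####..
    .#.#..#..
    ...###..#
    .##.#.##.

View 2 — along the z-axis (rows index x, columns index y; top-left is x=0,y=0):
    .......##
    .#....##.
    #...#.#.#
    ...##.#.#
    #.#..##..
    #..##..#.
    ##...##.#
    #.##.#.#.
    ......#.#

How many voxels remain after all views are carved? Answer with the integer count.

start: 9×9×9 = 729 voxels
after view 1 [x-axis, 44 of 81 cells solid] → remaining = 396
after view 2 [z-axis, 33 of 81 cells solid] → remaining = 157

voxel count = 157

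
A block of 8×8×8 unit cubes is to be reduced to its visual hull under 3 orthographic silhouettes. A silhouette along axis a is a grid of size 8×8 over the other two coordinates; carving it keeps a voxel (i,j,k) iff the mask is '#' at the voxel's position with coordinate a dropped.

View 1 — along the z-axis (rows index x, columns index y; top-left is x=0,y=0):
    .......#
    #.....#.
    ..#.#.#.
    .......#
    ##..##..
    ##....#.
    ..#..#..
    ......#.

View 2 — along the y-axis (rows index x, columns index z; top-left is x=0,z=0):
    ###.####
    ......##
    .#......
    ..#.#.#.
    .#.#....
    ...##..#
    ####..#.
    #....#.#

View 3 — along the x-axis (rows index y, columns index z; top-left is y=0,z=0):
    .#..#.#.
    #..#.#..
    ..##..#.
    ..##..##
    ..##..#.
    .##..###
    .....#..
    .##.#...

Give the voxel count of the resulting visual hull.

before carving: 512 voxels (8×8×8)
step 1: project along z, AND mask (17/64) → |grid| = 136
step 2: project along y, AND mask (26/64) → |grid| = 47
step 3: project along x, AND mask (25/64) → |grid| = 19

|visual hull| = 19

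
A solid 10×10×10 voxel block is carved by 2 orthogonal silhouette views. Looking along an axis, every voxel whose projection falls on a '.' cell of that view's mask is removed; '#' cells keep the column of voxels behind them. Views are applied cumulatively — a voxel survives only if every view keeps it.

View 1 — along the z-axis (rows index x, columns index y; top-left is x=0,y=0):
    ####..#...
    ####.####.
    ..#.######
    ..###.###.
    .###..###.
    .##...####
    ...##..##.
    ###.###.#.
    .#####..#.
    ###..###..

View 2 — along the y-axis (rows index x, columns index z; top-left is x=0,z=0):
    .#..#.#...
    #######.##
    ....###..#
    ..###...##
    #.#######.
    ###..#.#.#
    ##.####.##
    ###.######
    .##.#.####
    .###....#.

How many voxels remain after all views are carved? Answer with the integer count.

initial block: 10^3 = 1000
after view 1 [z-axis, 61 of 100 cells solid] → remaining = 610
after view 2 [y-axis, 63 of 100 cells solid] → remaining = 390

remaining voxels: 390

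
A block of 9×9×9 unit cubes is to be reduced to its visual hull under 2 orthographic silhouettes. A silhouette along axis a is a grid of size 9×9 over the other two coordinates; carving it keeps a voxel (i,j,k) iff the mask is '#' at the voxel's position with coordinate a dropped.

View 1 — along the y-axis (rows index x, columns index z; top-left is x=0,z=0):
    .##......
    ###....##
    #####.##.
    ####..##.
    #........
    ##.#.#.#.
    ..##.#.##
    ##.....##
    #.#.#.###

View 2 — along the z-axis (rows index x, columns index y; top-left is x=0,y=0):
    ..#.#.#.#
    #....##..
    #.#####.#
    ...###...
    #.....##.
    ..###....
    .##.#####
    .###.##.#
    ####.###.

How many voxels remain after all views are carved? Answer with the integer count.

voxel count = 209

before carving: 729 voxels (9×9×9)
V1 y: intersect with XZ mask (41 set) -- 369 left
V2 z: intersect with XY mask (43 set) -- 209 left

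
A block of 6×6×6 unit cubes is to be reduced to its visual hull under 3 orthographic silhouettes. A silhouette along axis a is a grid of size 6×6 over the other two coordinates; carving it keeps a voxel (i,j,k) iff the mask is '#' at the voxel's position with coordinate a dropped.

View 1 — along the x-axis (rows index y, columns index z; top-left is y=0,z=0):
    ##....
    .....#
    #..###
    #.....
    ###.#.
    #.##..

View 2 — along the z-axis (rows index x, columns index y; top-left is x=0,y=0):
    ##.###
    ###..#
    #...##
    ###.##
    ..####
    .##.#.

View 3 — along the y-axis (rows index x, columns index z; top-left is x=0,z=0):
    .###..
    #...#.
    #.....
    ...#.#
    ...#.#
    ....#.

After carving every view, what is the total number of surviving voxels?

voxel count = 21

before carving: 216 voxels (6×6×6)
V1 x: intersect with YZ mask (15 set) -- 90 left
V2 z: intersect with XY mask (24 set) -- 65 left
V3 y: intersect with XZ mask (11 set) -- 21 left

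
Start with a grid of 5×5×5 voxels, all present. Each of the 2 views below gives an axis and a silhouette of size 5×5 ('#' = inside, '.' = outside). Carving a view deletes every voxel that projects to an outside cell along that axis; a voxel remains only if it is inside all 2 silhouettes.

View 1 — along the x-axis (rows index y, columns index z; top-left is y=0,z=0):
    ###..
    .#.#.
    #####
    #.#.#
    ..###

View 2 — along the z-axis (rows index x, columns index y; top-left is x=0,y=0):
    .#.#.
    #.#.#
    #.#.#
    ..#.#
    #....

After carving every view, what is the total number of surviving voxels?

remaining voxels: 38

start: 5×5×5 = 125 voxels
  1. axis=0 (YZ plane), |mask|=16  ⇒  voxels=80
  2. axis=2 (XY plane), |mask|=11  ⇒  voxels=38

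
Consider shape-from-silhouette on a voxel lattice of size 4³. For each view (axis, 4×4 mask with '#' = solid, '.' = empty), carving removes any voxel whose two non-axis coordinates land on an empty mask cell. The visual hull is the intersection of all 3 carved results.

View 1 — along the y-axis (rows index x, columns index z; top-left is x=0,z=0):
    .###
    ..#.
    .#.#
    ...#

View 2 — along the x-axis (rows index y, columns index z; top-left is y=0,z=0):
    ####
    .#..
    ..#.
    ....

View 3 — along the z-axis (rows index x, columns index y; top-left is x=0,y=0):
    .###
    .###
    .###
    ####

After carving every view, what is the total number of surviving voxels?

remaining voxels: 5

initial block: 4^3 = 64
carve view 1 (along y, XZ-mask fill 7/16): 28 voxels remain
carve view 2 (along x, YZ-mask fill 6/16): 11 voxels remain
carve view 3 (along z, XY-mask fill 13/16): 5 voxels remain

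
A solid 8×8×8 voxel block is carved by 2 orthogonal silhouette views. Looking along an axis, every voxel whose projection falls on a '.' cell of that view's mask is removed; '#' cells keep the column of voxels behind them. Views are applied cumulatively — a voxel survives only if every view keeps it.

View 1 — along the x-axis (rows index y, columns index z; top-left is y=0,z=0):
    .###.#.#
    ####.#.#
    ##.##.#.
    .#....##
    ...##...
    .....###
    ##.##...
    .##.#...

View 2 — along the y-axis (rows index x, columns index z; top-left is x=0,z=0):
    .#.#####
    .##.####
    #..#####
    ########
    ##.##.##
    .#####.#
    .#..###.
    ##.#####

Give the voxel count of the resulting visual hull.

full grid |V| = 512
  1. axis=0 (YZ plane), |mask|=31  ⇒  voxels=248
  2. axis=1 (XZ plane), |mask|=49  ⇒  voxels=195

voxel count = 195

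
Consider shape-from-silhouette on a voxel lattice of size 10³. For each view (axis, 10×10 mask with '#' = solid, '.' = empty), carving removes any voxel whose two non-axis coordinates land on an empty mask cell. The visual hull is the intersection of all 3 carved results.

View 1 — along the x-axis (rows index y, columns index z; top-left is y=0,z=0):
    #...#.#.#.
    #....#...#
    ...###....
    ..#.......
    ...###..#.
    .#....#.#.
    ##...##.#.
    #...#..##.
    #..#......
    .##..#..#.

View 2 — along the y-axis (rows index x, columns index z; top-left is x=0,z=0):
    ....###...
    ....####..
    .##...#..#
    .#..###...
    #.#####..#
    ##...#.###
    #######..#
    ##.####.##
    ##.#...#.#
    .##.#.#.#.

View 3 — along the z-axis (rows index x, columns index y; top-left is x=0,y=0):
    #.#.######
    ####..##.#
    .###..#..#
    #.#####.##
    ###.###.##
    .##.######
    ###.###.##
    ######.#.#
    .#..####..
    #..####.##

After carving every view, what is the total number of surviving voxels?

initial block: 10^3 = 1000
after view 1 [x-axis, 33 of 100 cells solid] → remaining = 330
after view 2 [y-axis, 54 of 100 cells solid] → remaining = 180
after view 3 [z-axis, 72 of 100 cells solid] → remaining = 148

voxel count = 148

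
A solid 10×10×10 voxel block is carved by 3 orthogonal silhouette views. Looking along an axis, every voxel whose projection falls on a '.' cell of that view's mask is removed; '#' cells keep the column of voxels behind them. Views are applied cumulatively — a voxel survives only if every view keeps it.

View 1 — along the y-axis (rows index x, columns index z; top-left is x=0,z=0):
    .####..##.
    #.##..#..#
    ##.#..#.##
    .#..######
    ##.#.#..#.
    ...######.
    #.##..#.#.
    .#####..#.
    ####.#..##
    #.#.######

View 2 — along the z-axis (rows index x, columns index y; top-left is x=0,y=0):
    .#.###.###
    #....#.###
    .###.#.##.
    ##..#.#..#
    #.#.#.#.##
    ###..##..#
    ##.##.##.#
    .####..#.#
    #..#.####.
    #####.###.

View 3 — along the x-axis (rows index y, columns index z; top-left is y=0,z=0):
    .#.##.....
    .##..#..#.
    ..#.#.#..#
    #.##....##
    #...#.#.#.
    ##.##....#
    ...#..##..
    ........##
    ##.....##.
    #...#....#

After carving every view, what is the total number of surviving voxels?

|visual hull| = 141

full grid |V| = 1000
V1 y: intersect with XZ mask (61 set) -- 610 left
V2 z: intersect with XY mask (62 set) -- 381 left
V3 x: intersect with YZ mask (37 set) -- 141 left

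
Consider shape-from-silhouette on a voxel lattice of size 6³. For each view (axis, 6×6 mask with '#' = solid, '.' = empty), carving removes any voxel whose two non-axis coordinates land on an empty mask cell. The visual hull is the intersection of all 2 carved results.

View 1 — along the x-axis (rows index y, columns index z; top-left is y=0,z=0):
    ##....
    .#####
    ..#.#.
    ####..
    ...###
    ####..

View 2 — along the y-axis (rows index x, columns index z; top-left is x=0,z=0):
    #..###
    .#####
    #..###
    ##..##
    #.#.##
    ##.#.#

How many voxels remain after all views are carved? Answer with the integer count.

|visual hull| = 78

start: 6×6×6 = 216 voxels
  1. axis=0 (YZ plane), |mask|=20  ⇒  voxels=120
  2. axis=1 (XZ plane), |mask|=25  ⇒  voxels=78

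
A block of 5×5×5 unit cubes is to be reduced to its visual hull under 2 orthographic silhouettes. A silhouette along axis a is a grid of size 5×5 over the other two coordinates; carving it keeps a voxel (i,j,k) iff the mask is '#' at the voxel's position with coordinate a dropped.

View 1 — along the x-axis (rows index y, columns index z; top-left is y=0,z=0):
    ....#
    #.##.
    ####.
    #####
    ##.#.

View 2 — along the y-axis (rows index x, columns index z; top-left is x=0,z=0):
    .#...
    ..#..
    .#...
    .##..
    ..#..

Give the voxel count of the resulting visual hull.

before carving: 125 voxels (5×5×5)
V1 x: intersect with YZ mask (16 set) -- 80 left
V2 y: intersect with XZ mask (6 set) -- 18 left

18 voxels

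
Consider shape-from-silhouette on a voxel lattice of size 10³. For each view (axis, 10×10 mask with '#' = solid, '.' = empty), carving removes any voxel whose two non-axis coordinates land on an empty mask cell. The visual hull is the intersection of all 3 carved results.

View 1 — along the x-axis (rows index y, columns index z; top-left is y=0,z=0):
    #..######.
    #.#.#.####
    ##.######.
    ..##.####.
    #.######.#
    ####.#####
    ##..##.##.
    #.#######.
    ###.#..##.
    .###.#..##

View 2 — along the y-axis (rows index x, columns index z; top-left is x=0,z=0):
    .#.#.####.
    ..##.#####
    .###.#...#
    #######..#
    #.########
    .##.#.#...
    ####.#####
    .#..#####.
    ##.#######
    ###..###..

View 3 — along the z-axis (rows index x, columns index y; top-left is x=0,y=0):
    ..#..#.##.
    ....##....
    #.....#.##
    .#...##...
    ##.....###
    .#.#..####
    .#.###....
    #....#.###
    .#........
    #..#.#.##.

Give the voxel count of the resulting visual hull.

voxel count = 186

initial block: 10^3 = 1000
step 1: project along x, AND mask (71/100) → |grid| = 710
step 2: project along y, AND mask (69/100) → |grid| = 489
step 3: project along z, AND mask (39/100) → |grid| = 186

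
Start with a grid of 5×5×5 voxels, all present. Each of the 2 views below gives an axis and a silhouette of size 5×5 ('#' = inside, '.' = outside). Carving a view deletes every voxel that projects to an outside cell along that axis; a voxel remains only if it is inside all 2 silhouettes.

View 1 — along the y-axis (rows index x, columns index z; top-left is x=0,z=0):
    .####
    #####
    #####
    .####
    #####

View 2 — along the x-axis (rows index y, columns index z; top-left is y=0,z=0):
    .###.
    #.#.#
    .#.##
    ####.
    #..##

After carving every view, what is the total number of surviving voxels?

|visual hull| = 74

initial block: 5^3 = 125
V1 y: intersect with XZ mask (23 set) -- 115 left
V2 x: intersect with YZ mask (16 set) -- 74 left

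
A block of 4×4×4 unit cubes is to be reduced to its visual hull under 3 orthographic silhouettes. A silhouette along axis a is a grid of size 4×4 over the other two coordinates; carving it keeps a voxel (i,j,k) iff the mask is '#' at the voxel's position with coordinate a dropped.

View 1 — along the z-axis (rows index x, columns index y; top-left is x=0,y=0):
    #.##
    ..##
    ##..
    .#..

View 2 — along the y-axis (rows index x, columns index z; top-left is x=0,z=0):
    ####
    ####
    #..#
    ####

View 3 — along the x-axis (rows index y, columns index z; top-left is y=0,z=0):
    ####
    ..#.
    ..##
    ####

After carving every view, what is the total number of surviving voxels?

full grid |V| = 64
  1. axis=2 (XY plane), |mask|=8  ⇒  voxels=32
  2. axis=1 (XZ plane), |mask|=14  ⇒  voxels=28
  3. axis=0 (YZ plane), |mask|=11  ⇒  voxels=19

|visual hull| = 19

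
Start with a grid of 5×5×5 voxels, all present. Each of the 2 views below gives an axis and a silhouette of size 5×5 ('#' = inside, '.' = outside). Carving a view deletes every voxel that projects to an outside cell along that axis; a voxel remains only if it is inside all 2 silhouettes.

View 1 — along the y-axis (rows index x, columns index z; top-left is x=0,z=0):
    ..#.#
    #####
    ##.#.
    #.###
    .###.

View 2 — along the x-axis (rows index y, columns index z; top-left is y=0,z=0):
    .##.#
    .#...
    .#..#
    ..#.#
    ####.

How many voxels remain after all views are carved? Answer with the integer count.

start: 5×5×5 = 125 voxels
step 1: project along y, AND mask (17/25) → |grid| = 85
step 2: project along x, AND mask (12/25) → |grid| = 40

|visual hull| = 40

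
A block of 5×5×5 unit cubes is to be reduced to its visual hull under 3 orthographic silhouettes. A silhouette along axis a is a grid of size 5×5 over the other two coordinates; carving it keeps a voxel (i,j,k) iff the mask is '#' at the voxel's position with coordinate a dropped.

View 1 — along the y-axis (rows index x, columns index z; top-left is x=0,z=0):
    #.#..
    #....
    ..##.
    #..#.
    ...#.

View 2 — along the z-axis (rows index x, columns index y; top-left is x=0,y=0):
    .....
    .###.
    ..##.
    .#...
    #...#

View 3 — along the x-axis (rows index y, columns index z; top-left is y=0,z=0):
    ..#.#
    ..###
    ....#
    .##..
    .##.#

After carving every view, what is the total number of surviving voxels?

full grid |V| = 125
carve view 1 (along y, XZ-mask fill 8/25): 40 voxels remain
carve view 2 (along z, XY-mask fill 8/25): 11 voxels remain
carve view 3 (along x, YZ-mask fill 11/25): 2 voxels remain

2 voxels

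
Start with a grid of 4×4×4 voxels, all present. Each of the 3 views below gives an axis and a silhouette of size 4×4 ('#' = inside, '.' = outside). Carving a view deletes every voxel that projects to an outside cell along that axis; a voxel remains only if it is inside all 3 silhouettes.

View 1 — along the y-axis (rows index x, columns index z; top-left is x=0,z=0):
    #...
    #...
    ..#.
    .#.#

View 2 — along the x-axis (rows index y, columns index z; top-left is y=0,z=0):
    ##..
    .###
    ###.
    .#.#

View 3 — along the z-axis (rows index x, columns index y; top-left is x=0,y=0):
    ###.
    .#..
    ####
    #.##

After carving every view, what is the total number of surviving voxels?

start: 4×4×4 = 64 voxels
  1. axis=1 (XZ plane), |mask|=5  ⇒  voxels=20
  2. axis=0 (YZ plane), |mask|=10  ⇒  voxels=12
  3. axis=2 (XY plane), |mask|=11  ⇒  voxels=8

|visual hull| = 8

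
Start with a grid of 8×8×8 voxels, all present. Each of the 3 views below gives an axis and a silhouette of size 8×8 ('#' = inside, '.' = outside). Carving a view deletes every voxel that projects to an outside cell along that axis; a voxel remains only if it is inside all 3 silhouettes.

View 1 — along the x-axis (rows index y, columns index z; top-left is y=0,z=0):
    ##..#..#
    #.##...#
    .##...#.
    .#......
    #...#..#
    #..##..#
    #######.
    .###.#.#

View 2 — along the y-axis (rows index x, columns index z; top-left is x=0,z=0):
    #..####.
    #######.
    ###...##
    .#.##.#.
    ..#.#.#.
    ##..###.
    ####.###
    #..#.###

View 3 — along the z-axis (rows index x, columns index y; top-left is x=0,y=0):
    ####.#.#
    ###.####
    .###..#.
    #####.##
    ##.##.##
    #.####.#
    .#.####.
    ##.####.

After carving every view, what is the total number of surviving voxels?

before carving: 512 voxels (8×8×8)
after view 1 [x-axis, 31 of 64 cells solid] → remaining = 248
after view 2 [y-axis, 41 of 64 cells solid] → remaining = 152
after view 3 [z-axis, 47 of 64 cells solid] → remaining = 108

108 voxels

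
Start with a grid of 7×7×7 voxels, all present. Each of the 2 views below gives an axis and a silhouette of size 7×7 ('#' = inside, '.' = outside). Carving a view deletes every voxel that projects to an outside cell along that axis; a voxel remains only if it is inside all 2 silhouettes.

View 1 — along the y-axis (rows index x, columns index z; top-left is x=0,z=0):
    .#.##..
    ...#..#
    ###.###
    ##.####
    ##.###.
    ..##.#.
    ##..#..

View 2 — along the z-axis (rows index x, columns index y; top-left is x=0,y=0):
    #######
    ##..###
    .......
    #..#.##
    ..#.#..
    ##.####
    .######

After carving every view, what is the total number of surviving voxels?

initial block: 7^3 = 343
V1 y: intersect with XZ mask (28 set) -- 196 left
V2 z: intersect with XY mask (30 set) -- 101 left

101 voxels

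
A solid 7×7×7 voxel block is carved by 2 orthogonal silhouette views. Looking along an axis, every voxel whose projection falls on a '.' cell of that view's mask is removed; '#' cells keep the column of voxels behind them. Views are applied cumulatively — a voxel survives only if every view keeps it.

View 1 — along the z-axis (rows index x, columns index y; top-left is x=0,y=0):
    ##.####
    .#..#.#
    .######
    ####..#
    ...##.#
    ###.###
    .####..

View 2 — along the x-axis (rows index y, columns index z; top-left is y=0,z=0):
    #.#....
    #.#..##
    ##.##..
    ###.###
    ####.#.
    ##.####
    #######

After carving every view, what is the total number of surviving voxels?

start: 7×7×7 = 343 voxels
carve view 1 (along z, XY-mask fill 33/49): 231 voxels remain
carve view 2 (along x, YZ-mask fill 34/49): 166 voxels remain

remaining voxels: 166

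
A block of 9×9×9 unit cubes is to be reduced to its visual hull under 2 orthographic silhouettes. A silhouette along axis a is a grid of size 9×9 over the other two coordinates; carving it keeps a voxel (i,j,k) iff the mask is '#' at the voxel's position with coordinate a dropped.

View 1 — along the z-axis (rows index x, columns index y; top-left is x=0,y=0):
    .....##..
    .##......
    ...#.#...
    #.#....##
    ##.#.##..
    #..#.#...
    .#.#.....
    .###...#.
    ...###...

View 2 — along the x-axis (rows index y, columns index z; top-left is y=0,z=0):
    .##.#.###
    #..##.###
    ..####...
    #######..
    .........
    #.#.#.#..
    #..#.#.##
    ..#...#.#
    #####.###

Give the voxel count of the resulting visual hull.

remaining voxels: 140

full grid |V| = 729
step 1: project along z, AND mask (27/81) → |grid| = 243
step 2: project along x, AND mask (43/81) → |grid| = 140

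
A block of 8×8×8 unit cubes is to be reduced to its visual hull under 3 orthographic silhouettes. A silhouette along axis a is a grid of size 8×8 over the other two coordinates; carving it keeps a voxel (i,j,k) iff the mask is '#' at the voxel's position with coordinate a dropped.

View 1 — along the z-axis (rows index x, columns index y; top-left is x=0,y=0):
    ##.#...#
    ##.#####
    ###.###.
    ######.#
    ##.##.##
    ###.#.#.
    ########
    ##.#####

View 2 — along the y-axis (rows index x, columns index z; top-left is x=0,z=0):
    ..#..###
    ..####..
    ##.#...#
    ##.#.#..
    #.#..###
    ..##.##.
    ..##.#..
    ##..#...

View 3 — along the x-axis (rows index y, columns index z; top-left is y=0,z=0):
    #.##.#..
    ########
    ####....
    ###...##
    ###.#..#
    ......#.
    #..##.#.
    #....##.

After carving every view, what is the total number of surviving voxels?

start: 8×8×8 = 512 voxels
step 1: project along z, AND mask (50/64) → |grid| = 400
step 2: project along y, AND mask (31/64) → |grid| = 191
step 3: project along x, AND mask (34/64) → |grid| = 110

110 voxels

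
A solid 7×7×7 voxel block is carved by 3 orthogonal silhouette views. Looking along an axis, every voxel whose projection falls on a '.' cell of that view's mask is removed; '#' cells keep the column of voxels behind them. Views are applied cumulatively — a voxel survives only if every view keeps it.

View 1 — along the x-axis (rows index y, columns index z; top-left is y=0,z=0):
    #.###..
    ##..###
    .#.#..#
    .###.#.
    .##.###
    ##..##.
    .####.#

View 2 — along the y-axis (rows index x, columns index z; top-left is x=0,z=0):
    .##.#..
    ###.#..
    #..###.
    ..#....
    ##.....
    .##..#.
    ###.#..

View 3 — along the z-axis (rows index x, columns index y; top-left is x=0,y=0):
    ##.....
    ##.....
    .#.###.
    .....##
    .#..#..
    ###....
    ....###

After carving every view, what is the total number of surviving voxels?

before carving: 343 voxels (7×7×7)
step 1: project along x, AND mask (30/49) → |grid| = 210
step 2: project along y, AND mask (21/49) → |grid| = 94
step 3: project along z, AND mask (18/49) → |grid| = 37

|visual hull| = 37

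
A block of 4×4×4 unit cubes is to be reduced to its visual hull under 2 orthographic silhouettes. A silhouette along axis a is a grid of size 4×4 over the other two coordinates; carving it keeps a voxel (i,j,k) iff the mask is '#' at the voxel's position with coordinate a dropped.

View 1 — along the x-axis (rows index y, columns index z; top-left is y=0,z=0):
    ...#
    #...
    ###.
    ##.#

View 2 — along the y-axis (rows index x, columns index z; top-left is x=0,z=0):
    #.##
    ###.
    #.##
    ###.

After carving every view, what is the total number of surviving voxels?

initial block: 4^3 = 64
  1. axis=0 (YZ plane), |mask|=8  ⇒  voxels=32
  2. axis=1 (XZ plane), |mask|=12  ⇒  voxels=24

remaining voxels: 24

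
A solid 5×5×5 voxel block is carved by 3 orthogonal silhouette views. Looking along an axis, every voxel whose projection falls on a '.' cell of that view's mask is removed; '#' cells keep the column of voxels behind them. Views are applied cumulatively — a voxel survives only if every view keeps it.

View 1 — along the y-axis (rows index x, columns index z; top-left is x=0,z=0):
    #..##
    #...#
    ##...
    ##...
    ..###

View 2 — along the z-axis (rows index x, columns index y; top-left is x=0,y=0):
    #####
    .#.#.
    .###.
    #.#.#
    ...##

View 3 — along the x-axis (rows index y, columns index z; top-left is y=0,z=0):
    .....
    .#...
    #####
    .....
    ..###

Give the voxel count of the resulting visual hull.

remaining voxels: 13

start: 5×5×5 = 125 voxels
  1. axis=1 (XZ plane), |mask|=12  ⇒  voxels=60
  2. axis=2 (XY plane), |mask|=15  ⇒  voxels=37
  3. axis=0 (YZ plane), |mask|=9  ⇒  voxels=13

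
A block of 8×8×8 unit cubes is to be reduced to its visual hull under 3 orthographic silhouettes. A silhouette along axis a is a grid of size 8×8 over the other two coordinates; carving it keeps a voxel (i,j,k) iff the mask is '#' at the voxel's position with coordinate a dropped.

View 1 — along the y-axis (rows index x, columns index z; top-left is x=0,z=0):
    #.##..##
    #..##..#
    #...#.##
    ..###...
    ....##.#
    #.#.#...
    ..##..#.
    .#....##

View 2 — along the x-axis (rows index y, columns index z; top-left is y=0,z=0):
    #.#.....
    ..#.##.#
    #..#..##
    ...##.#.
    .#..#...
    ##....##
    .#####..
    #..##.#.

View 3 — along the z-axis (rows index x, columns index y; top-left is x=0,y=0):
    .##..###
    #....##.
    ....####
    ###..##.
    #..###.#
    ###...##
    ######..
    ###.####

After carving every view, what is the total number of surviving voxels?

initial block: 8^3 = 512
V1 y: intersect with XZ mask (28 set) -- 224 left
V2 x: intersect with YZ mask (28 set) -- 105 left
V3 z: intersect with XY mask (40 set) -- 63 left

|visual hull| = 63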